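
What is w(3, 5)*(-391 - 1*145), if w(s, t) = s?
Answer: -1608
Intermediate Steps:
w(3, 5)*(-391 - 1*145) = 3*(-391 - 1*145) = 3*(-391 - 145) = 3*(-536) = -1608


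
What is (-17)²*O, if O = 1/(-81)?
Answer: -289/81 ≈ -3.5679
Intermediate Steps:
O = -1/81 ≈ -0.012346
(-17)²*O = (-17)²*(-1/81) = 289*(-1/81) = -289/81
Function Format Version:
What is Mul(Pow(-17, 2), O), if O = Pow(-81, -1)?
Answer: Rational(-289, 81) ≈ -3.5679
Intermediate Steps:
O = Rational(-1, 81) ≈ -0.012346
Mul(Pow(-17, 2), O) = Mul(Pow(-17, 2), Rational(-1, 81)) = Mul(289, Rational(-1, 81)) = Rational(-289, 81)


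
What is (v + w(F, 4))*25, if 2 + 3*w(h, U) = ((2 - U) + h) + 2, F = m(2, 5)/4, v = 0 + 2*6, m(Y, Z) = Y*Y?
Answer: 875/3 ≈ 291.67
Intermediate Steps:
m(Y, Z) = Y²
v = 12 (v = 0 + 12 = 12)
F = 1 (F = 2²/4 = 4*(¼) = 1)
w(h, U) = ⅔ - U/3 + h/3 (w(h, U) = -⅔ + (((2 - U) + h) + 2)/3 = -⅔ + ((2 + h - U) + 2)/3 = -⅔ + (4 + h - U)/3 = -⅔ + (4/3 - U/3 + h/3) = ⅔ - U/3 + h/3)
(v + w(F, 4))*25 = (12 + (⅔ - ⅓*4 + (⅓)*1))*25 = (12 + (⅔ - 4/3 + ⅓))*25 = (12 - ⅓)*25 = (35/3)*25 = 875/3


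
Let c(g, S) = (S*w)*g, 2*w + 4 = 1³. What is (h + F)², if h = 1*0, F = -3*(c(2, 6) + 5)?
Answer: 1521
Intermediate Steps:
w = -3/2 (w = -2 + (½)*1³ = -2 + (½)*1 = -2 + ½ = -3/2 ≈ -1.5000)
c(g, S) = -3*S*g/2 (c(g, S) = (S*(-3/2))*g = (-3*S/2)*g = -3*S*g/2)
F = 39 (F = -3*(-3/2*6*2 + 5) = -3*(-18 + 5) = -3*(-13) = 39)
h = 0
(h + F)² = (0 + 39)² = 39² = 1521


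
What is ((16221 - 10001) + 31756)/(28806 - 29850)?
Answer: -9494/261 ≈ -36.375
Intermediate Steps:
((16221 - 10001) + 31756)/(28806 - 29850) = (6220 + 31756)/(-1044) = 37976*(-1/1044) = -9494/261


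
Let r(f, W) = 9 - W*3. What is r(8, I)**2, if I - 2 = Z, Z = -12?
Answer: 1521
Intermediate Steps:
I = -10 (I = 2 - 12 = -10)
r(f, W) = 9 - 3*W
r(8, I)**2 = (9 - 3*(-10))**2 = (9 + 30)**2 = 39**2 = 1521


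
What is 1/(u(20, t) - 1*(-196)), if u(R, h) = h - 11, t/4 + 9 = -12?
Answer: 1/101 ≈ 0.0099010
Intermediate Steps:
t = -84 (t = -36 + 4*(-12) = -36 - 48 = -84)
u(R, h) = -11 + h
1/(u(20, t) - 1*(-196)) = 1/((-11 - 84) - 1*(-196)) = 1/(-95 + 196) = 1/101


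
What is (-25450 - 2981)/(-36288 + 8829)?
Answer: 117/113 ≈ 1.0354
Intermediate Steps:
(-25450 - 2981)/(-36288 + 8829) = -28431/(-27459) = -28431*(-1/27459) = 117/113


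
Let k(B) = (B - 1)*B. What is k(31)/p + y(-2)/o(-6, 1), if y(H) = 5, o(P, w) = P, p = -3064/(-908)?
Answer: 631415/2298 ≈ 274.77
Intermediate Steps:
p = 766/227 (p = -3064*(-1/908) = 766/227 ≈ 3.3745)
k(B) = B*(-1 + B) (k(B) = (-1 + B)*B = B*(-1 + B))
k(31)/p + y(-2)/o(-6, 1) = (31*(-1 + 31))/(766/227) + 5/(-6) = (31*30)*(227/766) + 5*(-⅙) = 930*(227/766) - ⅚ = 105555/383 - ⅚ = 631415/2298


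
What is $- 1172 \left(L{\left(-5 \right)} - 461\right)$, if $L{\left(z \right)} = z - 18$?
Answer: $567248$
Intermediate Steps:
$L{\left(z \right)} = -18 + z$
$- 1172 \left(L{\left(-5 \right)} - 461\right) = - 1172 \left(\left(-18 - 5\right) - 461\right) = - 1172 \left(-23 - 461\right) = \left(-1172\right) \left(-484\right) = 567248$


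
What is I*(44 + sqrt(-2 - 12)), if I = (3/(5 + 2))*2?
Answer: 264/7 + 6*I*sqrt(14)/7 ≈ 37.714 + 3.2071*I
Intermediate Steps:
I = 6/7 (I = (3/7)*2 = 6/7 ≈ 0.85714)
I*(44 + sqrt(-2 - 12)) = 6*(44 + sqrt(-2 - 12))/7 = 6*(44 + sqrt(-14))/7 = 6*(44 + I*sqrt(14))/7 = 264/7 + 6*I*sqrt(14)/7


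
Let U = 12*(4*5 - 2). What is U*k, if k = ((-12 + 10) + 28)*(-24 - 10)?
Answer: -190944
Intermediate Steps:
U = 216 (U = 12*(20 - 2) = 12*18 = 216)
k = -884 (k = (-2 + 28)*(-34) = 26*(-34) = -884)
U*k = 216*(-884) = -190944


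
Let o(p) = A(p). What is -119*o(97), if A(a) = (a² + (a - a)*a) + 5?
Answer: -1120266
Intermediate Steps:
A(a) = 5 + a² (A(a) = (a² + 0*a) + 5 = (a² + 0) + 5 = a² + 5 = 5 + a²)
o(p) = 5 + p²
-119*o(97) = -119*(5 + 97²) = -119*(5 + 9409) = -119*9414 = -1120266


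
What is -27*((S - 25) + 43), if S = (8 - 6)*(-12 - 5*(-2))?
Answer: -378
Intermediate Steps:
S = -4 (S = 2*(-12 + 10) = 2*(-2) = -4)
-27*((S - 25) + 43) = -27*((-4 - 25) + 43) = -27*(-29 + 43) = -27*14 = -378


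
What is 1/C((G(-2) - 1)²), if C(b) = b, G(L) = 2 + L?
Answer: 1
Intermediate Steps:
1/C((G(-2) - 1)²) = 1/(((2 - 2) - 1)²) = 1/((0 - 1)²) = 1/((-1)²) = 1/1 = 1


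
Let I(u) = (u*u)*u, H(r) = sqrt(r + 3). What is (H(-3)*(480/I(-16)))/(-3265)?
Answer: 0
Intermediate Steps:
H(r) = sqrt(3 + r)
I(u) = u**3 (I(u) = u**2*u = u**3)
(H(-3)*(480/I(-16)))/(-3265) = (sqrt(3 - 3)*(480/((-16)**3)))/(-3265) = (sqrt(0)*(480/(-4096)))*(-1/3265) = (0*(480*(-1/4096)))*(-1/3265) = (0*(-15/128))*(-1/3265) = 0*(-1/3265) = 0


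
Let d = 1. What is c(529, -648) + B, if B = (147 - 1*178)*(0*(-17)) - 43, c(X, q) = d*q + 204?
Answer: -487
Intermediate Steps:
c(X, q) = 204 + q (c(X, q) = 1*q + 204 = q + 204 = 204 + q)
B = -43 (B = (147 - 178)*0 - 43 = -31*0 - 43 = 0 - 43 = -43)
c(529, -648) + B = (204 - 648) - 43 = -444 - 43 = -487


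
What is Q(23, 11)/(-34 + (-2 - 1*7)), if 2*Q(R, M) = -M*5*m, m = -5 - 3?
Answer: -220/43 ≈ -5.1163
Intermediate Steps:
m = -8
Q(R, M) = 20*M (Q(R, M) = (-M*5*(-8))/2 = (-5*M*(-8))/2 = (-(-40)*M)/2 = (40*M)/2 = 20*M)
Q(23, 11)/(-34 + (-2 - 1*7)) = (20*11)/(-34 + (-2 - 1*7)) = 220/(-34 + (-2 - 7)) = 220/(-34 - 9) = 220/(-43) = 220*(-1/43) = -220/43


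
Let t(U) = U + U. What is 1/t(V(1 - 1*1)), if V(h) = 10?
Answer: 1/20 ≈ 0.050000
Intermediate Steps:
t(U) = 2*U
1/t(V(1 - 1*1)) = 1/(2*10) = 1/20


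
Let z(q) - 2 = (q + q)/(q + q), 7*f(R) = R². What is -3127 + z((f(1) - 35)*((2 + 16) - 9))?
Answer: -3124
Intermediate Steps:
f(R) = R²/7
z(q) = 3 (z(q) = 2 + (q + q)/(q + q) = 2 + (2*q)/((2*q)) = 2 + (2*q)*(1/(2*q)) = 2 + 1 = 3)
-3127 + z((f(1) - 35)*((2 + 16) - 9)) = -3127 + 3 = -3124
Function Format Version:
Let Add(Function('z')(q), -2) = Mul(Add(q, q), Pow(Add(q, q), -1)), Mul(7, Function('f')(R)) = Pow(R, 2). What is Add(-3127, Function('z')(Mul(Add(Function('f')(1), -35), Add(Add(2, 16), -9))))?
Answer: -3124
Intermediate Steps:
Function('f')(R) = Mul(Rational(1, 7), Pow(R, 2))
Function('z')(q) = 3 (Function('z')(q) = Add(2, Mul(Add(q, q), Pow(Add(q, q), -1))) = Add(2, Mul(Mul(2, q), Pow(Mul(2, q), -1))) = Add(2, Mul(Mul(2, q), Mul(Rational(1, 2), Pow(q, -1)))) = Add(2, 1) = 3)
Add(-3127, Function('z')(Mul(Add(Function('f')(1), -35), Add(Add(2, 16), -9)))) = Add(-3127, 3) = -3124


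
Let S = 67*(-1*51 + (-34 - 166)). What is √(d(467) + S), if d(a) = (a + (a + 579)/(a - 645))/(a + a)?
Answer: I*√29050228216913/41563 ≈ 129.68*I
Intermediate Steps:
d(a) = (a + (579 + a)/(-645 + a))/(2*a) (d(a) = (a + (579 + a)/(-645 + a))/((2*a)) = (a + (579 + a)/(-645 + a))*(1/(2*a)) = (a + (579 + a)/(-645 + a))/(2*a))
S = -16817 (S = 67*(-51 - 200) = 67*(-251) = -16817)
√(d(467) + S) = √((½)*(579 + 467² - 644*467)/(467*(-645 + 467)) - 16817) = √((½)*(1/467)*(579 + 218089 - 300748)/(-178) - 16817) = √((½)*(1/467)*(-1/178)*(-82080) - 16817) = √(20520/41563 - 16817) = √(-698944451/41563) = I*√29050228216913/41563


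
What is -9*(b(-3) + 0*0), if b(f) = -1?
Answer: 9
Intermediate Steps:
-9*(b(-3) + 0*0) = -9*(-1 + 0*0) = -9*(-1 + 0) = -9*(-1) = 9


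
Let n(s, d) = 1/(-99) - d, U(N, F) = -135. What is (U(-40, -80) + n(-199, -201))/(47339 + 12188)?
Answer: 6533/5893173 ≈ 0.0011086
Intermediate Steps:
n(s, d) = -1/99 - d
(U(-40, -80) + n(-199, -201))/(47339 + 12188) = (-135 + (-1/99 - 1*(-201)))/(47339 + 12188) = (-135 + (-1/99 + 201))/59527 = (-135 + 19898/99)*(1/59527) = (6533/99)*(1/59527) = 6533/5893173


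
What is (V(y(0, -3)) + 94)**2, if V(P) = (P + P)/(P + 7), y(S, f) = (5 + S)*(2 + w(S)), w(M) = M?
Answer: 2617924/289 ≈ 9058.6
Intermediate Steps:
y(S, f) = (2 + S)*(5 + S) (y(S, f) = (5 + S)*(2 + S) = (2 + S)*(5 + S))
V(P) = 2*P/(7 + P) (V(P) = (2*P)/(7 + P) = 2*P/(7 + P))
(V(y(0, -3)) + 94)**2 = (2*(10 + 0**2 + 7*0)/(7 + (10 + 0**2 + 7*0)) + 94)**2 = (2*(10 + 0 + 0)/(7 + (10 + 0 + 0)) + 94)**2 = (2*10/(7 + 10) + 94)**2 = (2*10/17 + 94)**2 = (2*10*(1/17) + 94)**2 = (20/17 + 94)**2 = (1618/17)**2 = 2617924/289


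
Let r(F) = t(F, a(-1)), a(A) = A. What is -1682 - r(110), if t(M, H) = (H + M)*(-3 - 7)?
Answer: -592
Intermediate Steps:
t(M, H) = -10*H - 10*M (t(M, H) = (H + M)*(-10) = -10*H - 10*M)
r(F) = 10 - 10*F (r(F) = -10*(-1) - 10*F = 10 - 10*F)
-1682 - r(110) = -1682 - (10 - 10*110) = -1682 - (10 - 1100) = -1682 - 1*(-1090) = -1682 + 1090 = -592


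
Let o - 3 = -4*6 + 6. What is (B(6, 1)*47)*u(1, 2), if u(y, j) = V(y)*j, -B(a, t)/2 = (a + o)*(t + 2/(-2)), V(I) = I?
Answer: 0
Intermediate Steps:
o = -15 (o = 3 + (-4*6 + 6) = 3 + (-24 + 6) = 3 - 18 = -15)
B(a, t) = -2*(-1 + t)*(-15 + a) (B(a, t) = -2*(a - 15)*(t + 2/(-2)) = -2*(-15 + a)*(t + 2*(-1/2)) = -2*(-15 + a)*(t - 1) = -2*(-15 + a)*(-1 + t) = -2*(-1 + t)*(-15 + a))
u(y, j) = j*y (u(y, j) = y*j = j*y)
(B(6, 1)*47)*u(1, 2) = ((-30 + 2*6 + 30*1 - 2*6*1)*47)*(2*1) = ((-30 + 12 + 30 - 12)*47)*2 = (0*47)*2 = 0*2 = 0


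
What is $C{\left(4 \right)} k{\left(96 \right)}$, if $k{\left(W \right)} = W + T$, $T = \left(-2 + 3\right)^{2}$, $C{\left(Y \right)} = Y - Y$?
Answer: $0$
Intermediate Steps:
$C{\left(Y \right)} = 0$
$T = 1$ ($T = 1^{2} = 1$)
$k{\left(W \right)} = 1 + W$ ($k{\left(W \right)} = W + 1 = 1 + W$)
$C{\left(4 \right)} k{\left(96 \right)} = 0 \left(1 + 96\right) = 0 \cdot 97 = 0$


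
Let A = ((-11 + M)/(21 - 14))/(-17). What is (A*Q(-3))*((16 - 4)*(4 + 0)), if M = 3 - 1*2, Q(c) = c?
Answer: -1440/119 ≈ -12.101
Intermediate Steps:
M = 1 (M = 3 - 2 = 1)
A = 10/119 (A = ((-11 + 1)/(21 - 14))/(-17) = -10/7*(-1/17) = 10/119 ≈ 0.084034)
(A*Q(-3))*((16 - 4)*(4 + 0)) = ((10/119)*(-3))*((16 - 4)*(4 + 0)) = -360*4/119 = -30/119*48 = -1440/119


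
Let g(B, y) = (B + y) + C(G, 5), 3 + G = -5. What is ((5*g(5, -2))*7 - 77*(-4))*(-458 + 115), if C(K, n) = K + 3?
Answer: -81634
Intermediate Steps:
G = -8 (G = -3 - 5 = -8)
C(K, n) = 3 + K
g(B, y) = -5 + B + y (g(B, y) = (B + y) + (3 - 8) = (B + y) - 5 = -5 + B + y)
((5*g(5, -2))*7 - 77*(-4))*(-458 + 115) = ((5*(-5 + 5 - 2))*7 - 77*(-4))*(-458 + 115) = ((5*(-2))*7 + 308)*(-343) = (-10*7 + 308)*(-343) = (-70 + 308)*(-343) = 238*(-343) = -81634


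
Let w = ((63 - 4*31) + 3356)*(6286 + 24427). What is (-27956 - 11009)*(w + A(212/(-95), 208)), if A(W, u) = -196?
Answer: -3943224451135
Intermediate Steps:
w = 101199335 (w = ((63 - 124) + 3356)*30713 = (-61 + 3356)*30713 = 3295*30713 = 101199335)
(-27956 - 11009)*(w + A(212/(-95), 208)) = (-27956 - 11009)*(101199335 - 196) = -38965*101199139 = -3943224451135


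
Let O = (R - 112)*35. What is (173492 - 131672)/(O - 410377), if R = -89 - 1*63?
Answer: -41820/419617 ≈ -0.099662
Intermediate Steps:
R = -152 (R = -89 - 63 = -152)
O = -9240 (O = (-152 - 112)*35 = -264*35 = -9240)
(173492 - 131672)/(O - 410377) = (173492 - 131672)/(-9240 - 410377) = 41820/(-419617) = 41820*(-1/419617) = -41820/419617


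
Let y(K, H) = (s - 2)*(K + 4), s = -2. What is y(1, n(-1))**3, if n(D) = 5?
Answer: -8000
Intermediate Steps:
y(K, H) = -16 - 4*K (y(K, H) = (-2 - 2)*(K + 4) = -4*(4 + K) = -16 - 4*K)
y(1, n(-1))**3 = (-16 - 4*1)**3 = (-16 - 4)**3 = (-20)**3 = -8000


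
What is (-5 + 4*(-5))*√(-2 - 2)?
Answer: -50*I ≈ -50.0*I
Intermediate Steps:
(-5 + 4*(-5))*√(-2 - 2) = (-5 - 20)*√(-4) = -50*I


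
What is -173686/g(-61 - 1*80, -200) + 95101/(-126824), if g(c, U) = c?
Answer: 22014144023/17882184 ≈ 1231.1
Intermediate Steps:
-173686/g(-61 - 1*80, -200) + 95101/(-126824) = -173686/(-61 - 1*80) + 95101/(-126824) = -173686/(-61 - 80) + 95101*(-1/126824) = -173686/(-141) - 95101/126824 = -173686*(-1/141) - 95101/126824 = 173686/141 - 95101/126824 = 22014144023/17882184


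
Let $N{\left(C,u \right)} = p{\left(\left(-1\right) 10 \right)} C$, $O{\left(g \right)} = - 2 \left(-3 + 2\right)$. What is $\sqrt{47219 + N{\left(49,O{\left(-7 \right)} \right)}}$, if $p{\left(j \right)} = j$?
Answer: $\sqrt{46729} \approx 216.17$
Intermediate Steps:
$O{\left(g \right)} = 2$ ($O{\left(g \right)} = \left(-2\right) \left(-1\right) = 2$)
$N{\left(C,u \right)} = - 10 C$ ($N{\left(C,u \right)} = \left(-1\right) 10 C = - 10 C$)
$\sqrt{47219 + N{\left(49,O{\left(-7 \right)} \right)}} = \sqrt{47219 - 490} = \sqrt{46729}$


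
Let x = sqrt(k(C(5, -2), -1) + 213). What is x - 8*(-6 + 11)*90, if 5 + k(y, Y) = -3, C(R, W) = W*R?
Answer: -3600 + sqrt(205) ≈ -3585.7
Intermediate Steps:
C(R, W) = R*W
k(y, Y) = -8 (k(y, Y) = -5 - 3 = -8)
x = sqrt(205) (x = sqrt(-8 + 213) = sqrt(205) ≈ 14.318)
x - 8*(-6 + 11)*90 = sqrt(205) - 8*(-6 + 11)*90 = sqrt(205) - 8*5*90 = sqrt(205) - 40*90 = sqrt(205) - 3600 = -3600 + sqrt(205)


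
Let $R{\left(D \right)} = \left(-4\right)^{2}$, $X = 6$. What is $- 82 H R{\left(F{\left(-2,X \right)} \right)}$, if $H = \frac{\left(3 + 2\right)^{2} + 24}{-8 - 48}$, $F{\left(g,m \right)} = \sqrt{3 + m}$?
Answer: $1148$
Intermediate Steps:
$H = - \frac{7}{8}$ ($H = \frac{5^{2} + 24}{-56} = \left(25 + 24\right) \left(- \frac{1}{56}\right) = 49 \left(- \frac{1}{56}\right) = - \frac{7}{8} \approx -0.875$)
$R{\left(D \right)} = 16$
$- 82 H R{\left(F{\left(-2,X \right)} \right)} = \left(-82\right) \left(- \frac{7}{8}\right) 16 = \frac{287}{4} \cdot 16 = 1148$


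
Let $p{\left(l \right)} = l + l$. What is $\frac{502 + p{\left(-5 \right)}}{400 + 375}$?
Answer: $\frac{492}{775} \approx 0.63484$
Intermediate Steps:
$p{\left(l \right)} = 2 l$
$\frac{502 + p{\left(-5 \right)}}{400 + 375} = \frac{502 + 2 \left(-5\right)}{400 + 375} = \frac{502 - 10}{775} = 492 \cdot \frac{1}{775} = \frac{492}{775}$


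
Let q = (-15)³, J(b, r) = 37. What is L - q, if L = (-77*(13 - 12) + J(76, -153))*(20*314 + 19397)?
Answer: -1023705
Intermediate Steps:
q = -3375
L = -1027080 (L = (-77*(13 - 12) + 37)*(20*314 + 19397) = (-77*1 + 37)*(6280 + 19397) = (-77 + 37)*25677 = -40*25677 = -1027080)
L - q = -1027080 - 1*(-3375) = -1027080 + 3375 = -1023705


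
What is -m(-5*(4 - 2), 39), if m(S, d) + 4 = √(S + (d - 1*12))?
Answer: 4 - √17 ≈ -0.12311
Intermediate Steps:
m(S, d) = -4 + √(-12 + S + d) (m(S, d) = -4 + √(S + (d - 1*12)) = -4 + √(S + (d - 12)) = -4 + √(S + (-12 + d)) = -4 + √(-12 + S + d))
-m(-5*(4 - 2), 39) = -(-4 + √(-12 - 5*(4 - 2) + 39)) = -(-4 + √(-12 - 5*2 + 39)) = -(-4 + √(-12 - 10 + 39)) = -(-4 + √17) = 4 - √17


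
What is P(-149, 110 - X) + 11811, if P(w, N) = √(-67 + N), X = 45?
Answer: 11811 + I*√2 ≈ 11811.0 + 1.4142*I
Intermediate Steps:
P(-149, 110 - X) + 11811 = √(-67 + (110 - 1*45)) + 11811 = √(-67 + (110 - 45)) + 11811 = √(-67 + 65) + 11811 = √(-2) + 11811 = I*√2 + 11811 = 11811 + I*√2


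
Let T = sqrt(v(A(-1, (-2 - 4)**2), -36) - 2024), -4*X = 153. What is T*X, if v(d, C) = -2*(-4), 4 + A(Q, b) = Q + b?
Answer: -459*I*sqrt(14) ≈ -1717.4*I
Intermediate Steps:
X = -153/4 (X = -1/4*153 = -153/4 ≈ -38.250)
A(Q, b) = -4 + Q + b (A(Q, b) = -4 + (Q + b) = -4 + Q + b)
v(d, C) = 8
T = 12*I*sqrt(14) (T = sqrt(8 - 2024) = sqrt(-2016) = 12*I*sqrt(14) ≈ 44.9*I)
T*X = (12*I*sqrt(14))*(-153/4) = -459*I*sqrt(14)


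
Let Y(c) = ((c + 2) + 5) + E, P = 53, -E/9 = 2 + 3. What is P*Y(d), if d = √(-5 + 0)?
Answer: -2014 + 53*I*√5 ≈ -2014.0 + 118.51*I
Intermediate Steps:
E = -45 (E = -9*(2 + 3) = -9*5 = -45)
d = I*√5 (d = √(-5) = I*√5 ≈ 2.2361*I)
Y(c) = -38 + c (Y(c) = ((c + 2) + 5) - 45 = ((2 + c) + 5) - 45 = (7 + c) - 45 = -38 + c)
P*Y(d) = 53*(-38 + I*√5) = -2014 + 53*I*√5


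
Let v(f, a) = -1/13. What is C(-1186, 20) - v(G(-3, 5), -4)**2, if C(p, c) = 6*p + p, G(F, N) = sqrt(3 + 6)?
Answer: -1403039/169 ≈ -8302.0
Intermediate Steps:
G(F, N) = 3 (G(F, N) = sqrt(9) = 3)
v(f, a) = -1/13 (v(f, a) = -1*1/13 = -1/13)
C(p, c) = 7*p
C(-1186, 20) - v(G(-3, 5), -4)**2 = 7*(-1186) - (-1/13)**2 = -8302 - 1*1/169 = -8302 - 1/169 = -1403039/169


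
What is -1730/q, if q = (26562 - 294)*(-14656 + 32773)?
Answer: -865/237948678 ≈ -3.6352e-6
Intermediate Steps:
q = 475897356 (q = 26268*18117 = 475897356)
-1730/q = -1730/475897356 = -1730*1/475897356 = -865/237948678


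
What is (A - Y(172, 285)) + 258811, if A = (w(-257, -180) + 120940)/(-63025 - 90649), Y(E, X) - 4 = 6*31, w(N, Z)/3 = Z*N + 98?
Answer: 19871531770/76837 ≈ 2.5862e+5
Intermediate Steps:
w(N, Z) = 294 + 3*N*Z (w(N, Z) = 3*(Z*N + 98) = 3*(N*Z + 98) = 3*(98 + N*Z) = 294 + 3*N*Z)
Y(E, X) = 190 (Y(E, X) = 4 + 6*31 = 4 + 186 = 190)
A = -130007/76837 (A = ((294 + 3*(-257)*(-180)) + 120940)/(-63025 - 90649) = ((294 + 138780) + 120940)/(-153674) = (139074 + 120940)*(-1/153674) = 260014*(-1/153674) = -130007/76837 ≈ -1.6920)
(A - Y(172, 285)) + 258811 = (-130007/76837 - 1*190) + 258811 = (-130007/76837 - 190) + 258811 = -14729037/76837 + 258811 = 19871531770/76837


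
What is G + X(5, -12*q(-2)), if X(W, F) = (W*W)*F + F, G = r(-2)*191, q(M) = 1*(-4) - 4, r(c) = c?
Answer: 2114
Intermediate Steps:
q(M) = -8 (q(M) = -4 - 4 = -8)
G = -382 (G = -2*191 = -382)
X(W, F) = F + F*W**2 (X(W, F) = W**2*F + F = F*W**2 + F = F + F*W**2)
G + X(5, -12*q(-2)) = -382 + (-12*(-8))*(1 + 5**2) = -382 + 96*(1 + 25) = -382 + 96*26 = -382 + 2496 = 2114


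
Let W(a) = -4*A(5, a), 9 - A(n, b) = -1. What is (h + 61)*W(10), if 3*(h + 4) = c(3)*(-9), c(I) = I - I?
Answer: -2280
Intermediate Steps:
c(I) = 0
A(n, b) = 10 (A(n, b) = 9 - 1*(-1) = 9 + 1 = 10)
W(a) = -40 (W(a) = -4*10 = -40)
h = -4 (h = -4 + (0*(-9))/3 = -4 + (1/3)*0 = -4 + 0 = -4)
(h + 61)*W(10) = (-4 + 61)*(-40) = 57*(-40) = -2280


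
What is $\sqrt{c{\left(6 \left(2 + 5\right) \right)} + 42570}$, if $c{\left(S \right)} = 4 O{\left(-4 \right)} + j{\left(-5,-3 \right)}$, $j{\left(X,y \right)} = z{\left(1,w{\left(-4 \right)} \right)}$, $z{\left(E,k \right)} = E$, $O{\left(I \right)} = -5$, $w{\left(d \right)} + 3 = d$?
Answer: $\sqrt{42551} \approx 206.28$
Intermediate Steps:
$w{\left(d \right)} = -3 + d$
$j{\left(X,y \right)} = 1$
$c{\left(S \right)} = -19$ ($c{\left(S \right)} = 4 \left(-5\right) + 1 = -20 + 1 = -19$)
$\sqrt{c{\left(6 \left(2 + 5\right) \right)} + 42570} = \sqrt{-19 + 42570} = \sqrt{42551}$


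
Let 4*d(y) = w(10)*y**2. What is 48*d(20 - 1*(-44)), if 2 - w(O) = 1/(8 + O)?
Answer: 286720/3 ≈ 95573.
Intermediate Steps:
w(O) = 2 - 1/(8 + O)
d(y) = 35*y**2/72 (d(y) = (((15 + 2*10)/(8 + 10))*y**2)/4 = (((15 + 20)/18)*y**2)/4 = (((1/18)*35)*y**2)/4 = (35*y**2/18)/4 = 35*y**2/72)
48*d(20 - 1*(-44)) = 48*(35*(20 - 1*(-44))**2/72) = 48*(35*(20 + 44)**2/72) = 48*((35/72)*64**2) = 48*((35/72)*4096) = 48*(17920/9) = 286720/3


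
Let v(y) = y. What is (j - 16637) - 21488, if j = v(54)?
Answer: -38071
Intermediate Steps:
j = 54
(j - 16637) - 21488 = (54 - 16637) - 21488 = -16583 - 21488 = -38071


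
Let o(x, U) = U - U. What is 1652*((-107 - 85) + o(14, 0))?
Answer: -317184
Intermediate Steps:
o(x, U) = 0
1652*((-107 - 85) + o(14, 0)) = 1652*((-107 - 85) + 0) = 1652*(-192 + 0) = 1652*(-192) = -317184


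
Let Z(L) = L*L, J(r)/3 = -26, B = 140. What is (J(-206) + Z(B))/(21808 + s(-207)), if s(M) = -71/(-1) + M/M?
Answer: 9761/10940 ≈ 0.89223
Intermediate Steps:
J(r) = -78 (J(r) = 3*(-26) = -78)
s(M) = 72 (s(M) = -71*(-1) + 1 = 71 + 1 = 72)
Z(L) = L²
(J(-206) + Z(B))/(21808 + s(-207)) = (-78 + 140²)/(21808 + 72) = (-78 + 19600)/21880 = 19522*(1/21880) = 9761/10940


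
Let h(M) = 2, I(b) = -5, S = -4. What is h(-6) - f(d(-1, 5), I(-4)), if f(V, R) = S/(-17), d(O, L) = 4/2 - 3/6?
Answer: 30/17 ≈ 1.7647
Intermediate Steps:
d(O, L) = 3/2 (d(O, L) = 4*(½) - 3*⅙ = 2 - ½ = 3/2)
f(V, R) = 4/17 (f(V, R) = -4/(-17) = -4*(-1/17) = 4/17)
h(-6) - f(d(-1, 5), I(-4)) = 2 - 1*4/17 = 2 - 4/17 = 30/17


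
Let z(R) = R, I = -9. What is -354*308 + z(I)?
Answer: -109041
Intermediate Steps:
-354*308 + z(I) = -354*308 - 9 = -109032 - 9 = -109041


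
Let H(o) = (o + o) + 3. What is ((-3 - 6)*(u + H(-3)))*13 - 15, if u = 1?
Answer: 219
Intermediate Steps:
H(o) = 3 + 2*o (H(o) = 2*o + 3 = 3 + 2*o)
((-3 - 6)*(u + H(-3)))*13 - 15 = ((-3 - 6)*(1 + (3 + 2*(-3))))*13 - 15 = -9*(1 + (3 - 6))*13 - 15 = -9*(1 - 3)*13 - 15 = -9*(-2)*13 - 15 = 18*13 - 15 = 234 - 15 = 219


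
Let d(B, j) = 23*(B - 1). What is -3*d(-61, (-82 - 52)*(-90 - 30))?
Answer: 4278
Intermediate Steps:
d(B, j) = -23 + 23*B (d(B, j) = 23*(-1 + B) = -23 + 23*B)
-3*d(-61, (-82 - 52)*(-90 - 30)) = -3*(-23 + 23*(-61)) = -3*(-23 - 1403) = -3*(-1426) = 4278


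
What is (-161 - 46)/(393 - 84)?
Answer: -69/103 ≈ -0.66990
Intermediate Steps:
(-161 - 46)/(393 - 84) = -207/309 = -207*1/309 = -69/103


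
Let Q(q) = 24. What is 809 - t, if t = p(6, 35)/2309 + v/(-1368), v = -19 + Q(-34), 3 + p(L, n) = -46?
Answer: 2555476585/3158712 ≈ 809.02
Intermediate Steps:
p(L, n) = -49 (p(L, n) = -3 - 46 = -49)
v = 5 (v = -19 + 24 = 5)
t = -78577/3158712 (t = -49/2309 + 5/(-1368) = -49*1/2309 + 5*(-1/1368) = -49/2309 - 5/1368 = -78577/3158712 ≈ -0.024876)
809 - t = 809 - 1*(-78577/3158712) = 809 + 78577/3158712 = 2555476585/3158712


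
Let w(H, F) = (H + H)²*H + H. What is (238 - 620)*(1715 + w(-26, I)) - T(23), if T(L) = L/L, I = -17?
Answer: 26210929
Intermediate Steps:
w(H, F) = H + 4*H³ (w(H, F) = (2*H)²*H + H = (4*H²)*H + H = 4*H³ + H = H + 4*H³)
T(L) = 1
(238 - 620)*(1715 + w(-26, I)) - T(23) = (238 - 620)*(1715 + (-26 + 4*(-26)³)) - 1*1 = -382*(1715 + (-26 + 4*(-17576))) - 1 = -382*(1715 + (-26 - 70304)) - 1 = -382*(1715 - 70330) - 1 = -382*(-68615) - 1 = 26210930 - 1 = 26210929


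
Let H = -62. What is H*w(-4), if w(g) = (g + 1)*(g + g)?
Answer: -1488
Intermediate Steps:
w(g) = 2*g*(1 + g) (w(g) = (1 + g)*(2*g) = 2*g*(1 + g))
H*w(-4) = -124*(-4)*(1 - 4) = -124*(-4)*(-3) = -62*24 = -1488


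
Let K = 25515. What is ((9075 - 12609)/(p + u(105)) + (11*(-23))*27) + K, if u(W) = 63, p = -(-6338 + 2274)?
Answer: 77105334/4127 ≈ 18683.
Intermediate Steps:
p = 4064 (p = -1*(-4064) = 4064)
((9075 - 12609)/(p + u(105)) + (11*(-23))*27) + K = ((9075 - 12609)/(4064 + 63) + (11*(-23))*27) + 25515 = (-3534/4127 - 253*27) + 25515 = (-3534*1/4127 - 6831) + 25515 = (-3534/4127 - 6831) + 25515 = -28195071/4127 + 25515 = 77105334/4127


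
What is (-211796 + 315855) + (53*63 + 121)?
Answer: 107519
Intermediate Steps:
(-211796 + 315855) + (53*63 + 121) = 104059 + (3339 + 121) = 104059 + 3460 = 107519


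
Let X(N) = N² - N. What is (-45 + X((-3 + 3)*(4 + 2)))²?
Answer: 2025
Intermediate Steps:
(-45 + X((-3 + 3)*(4 + 2)))² = (-45 + ((-3 + 3)*(4 + 2))*(-1 + (-3 + 3)*(4 + 2)))² = (-45 + (0*6)*(-1 + 0*6))² = (-45 + 0*(-1 + 0))² = (-45 + 0*(-1))² = (-45 + 0)² = (-45)² = 2025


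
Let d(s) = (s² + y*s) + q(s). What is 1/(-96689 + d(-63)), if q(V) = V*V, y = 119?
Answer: -1/96248 ≈ -1.0390e-5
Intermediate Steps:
q(V) = V²
d(s) = 2*s² + 119*s (d(s) = (s² + 119*s) + s² = 2*s² + 119*s)
1/(-96689 + d(-63)) = 1/(-96689 - 63*(119 + 2*(-63))) = 1/(-96689 - 63*(119 - 126)) = 1/(-96689 - 63*(-7)) = 1/(-96689 + 441) = 1/(-96248) = -1/96248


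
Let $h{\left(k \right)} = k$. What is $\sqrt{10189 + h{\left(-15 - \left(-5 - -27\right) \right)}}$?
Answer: $6 \sqrt{282} \approx 100.76$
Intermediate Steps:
$\sqrt{10189 + h{\left(-15 - \left(-5 - -27\right) \right)}} = \sqrt{10189 - \left(10 + 27\right)} = \sqrt{10189 - 37} = \sqrt{10152} = 6 \sqrt{282}$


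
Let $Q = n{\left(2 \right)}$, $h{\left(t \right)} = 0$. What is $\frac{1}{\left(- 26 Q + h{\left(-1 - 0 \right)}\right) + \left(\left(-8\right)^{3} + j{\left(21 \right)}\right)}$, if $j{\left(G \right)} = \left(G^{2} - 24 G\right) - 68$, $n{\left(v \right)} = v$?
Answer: $- \frac{1}{695} \approx -0.0014388$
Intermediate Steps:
$Q = 2$
$j{\left(G \right)} = -68 + G^{2} - 24 G$
$\frac{1}{\left(- 26 Q + h{\left(-1 - 0 \right)}\right) + \left(\left(-8\right)^{3} + j{\left(21 \right)}\right)} = \frac{1}{\left(\left(-26\right) 2 + 0\right) + \left(\left(-8\right)^{3} - \left(572 - 441\right)\right)} = \frac{1}{\left(-52 + 0\right) - 643} = \frac{1}{-52 - 643} = \frac{1}{-695} = - \frac{1}{695}$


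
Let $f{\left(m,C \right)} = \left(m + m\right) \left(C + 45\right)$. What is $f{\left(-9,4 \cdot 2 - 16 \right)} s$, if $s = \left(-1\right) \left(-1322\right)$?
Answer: $-880452$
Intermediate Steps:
$f{\left(m,C \right)} = 2 m \left(45 + C\right)$
$s = 1322$
$f{\left(-9,4 \cdot 2 - 16 \right)} s = 2 \left(-9\right) \left(45 + \left(4 \cdot 2 - 16\right)\right) 1322 = 2 \left(-9\right) \left(45 + \left(8 - 16\right)\right) 1322 = 2 \left(-9\right) \left(45 - 8\right) 1322 = 2 \left(-9\right) 37 \cdot 1322 = \left(-666\right) 1322 = -880452$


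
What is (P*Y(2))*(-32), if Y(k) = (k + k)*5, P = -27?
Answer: 17280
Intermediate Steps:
Y(k) = 10*k (Y(k) = (2*k)*5 = 10*k)
(P*Y(2))*(-32) = -270*2*(-32) = -27*20*(-32) = -540*(-32) = 17280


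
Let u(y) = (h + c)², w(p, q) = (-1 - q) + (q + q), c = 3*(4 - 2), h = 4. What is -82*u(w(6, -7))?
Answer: -8200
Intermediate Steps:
c = 6 (c = 3*2 = 6)
w(p, q) = -1 + q (w(p, q) = (-1 - q) + 2*q = -1 + q)
u(y) = 100 (u(y) = (4 + 6)² = 10² = 100)
-82*u(w(6, -7)) = -82*100 = -8200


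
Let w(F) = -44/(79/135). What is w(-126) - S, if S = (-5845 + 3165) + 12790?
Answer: -804630/79 ≈ -10185.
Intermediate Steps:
S = 10110 (S = -2680 + 12790 = 10110)
w(F) = -5940/79 (w(F) = -44/(79*(1/135)) = -44/79/135 = -44*135/79 = -5940/79)
w(-126) - S = -5940/79 - 1*10110 = -5940/79 - 10110 = -804630/79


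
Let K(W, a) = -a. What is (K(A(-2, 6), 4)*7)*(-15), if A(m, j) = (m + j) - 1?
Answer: 420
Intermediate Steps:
A(m, j) = -1 + j + m (A(m, j) = (j + m) - 1 = -1 + j + m)
(K(A(-2, 6), 4)*7)*(-15) = (-1*4*7)*(-15) = -4*7*(-15) = -28*(-15) = 420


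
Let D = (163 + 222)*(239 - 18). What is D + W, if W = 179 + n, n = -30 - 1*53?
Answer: 85181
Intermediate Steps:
n = -83 (n = -30 - 53 = -83)
D = 85085 (D = 385*221 = 85085)
W = 96 (W = 179 - 83 = 96)
D + W = 85085 + 96 = 85181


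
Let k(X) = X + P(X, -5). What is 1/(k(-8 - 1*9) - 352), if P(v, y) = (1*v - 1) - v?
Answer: -1/370 ≈ -0.0027027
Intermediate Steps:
P(v, y) = -1 (P(v, y) = (v - 1) - v = (-1 + v) - v = -1)
k(X) = -1 + X (k(X) = X - 1 = -1 + X)
1/(k(-8 - 1*9) - 352) = 1/((-1 + (-8 - 1*9)) - 352) = 1/((-1 + (-8 - 9)) - 352) = 1/((-1 - 17) - 352) = 1/(-18 - 352) = 1/(-370) = -1/370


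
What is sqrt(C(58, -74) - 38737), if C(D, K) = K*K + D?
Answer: I*sqrt(33203) ≈ 182.22*I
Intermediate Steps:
C(D, K) = D + K**2 (C(D, K) = K**2 + D = D + K**2)
sqrt(C(58, -74) - 38737) = sqrt((58 + (-74)**2) - 38737) = sqrt((58 + 5476) - 38737) = sqrt(5534 - 38737) = sqrt(-33203) = I*sqrt(33203)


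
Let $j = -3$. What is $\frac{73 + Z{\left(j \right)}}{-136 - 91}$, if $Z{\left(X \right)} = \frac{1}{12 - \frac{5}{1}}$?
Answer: $- \frac{512}{1589} \approx -0.32222$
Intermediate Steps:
$Z{\left(X \right)} = \frac{1}{7}$ ($Z{\left(X \right)} = \frac{1}{12 - 5} = \frac{1}{7}$)
$\frac{73 + Z{\left(j \right)}}{-136 - 91} = \frac{73 + \frac{1}{7}}{-136 - 91} = \frac{1}{-227} \cdot \frac{512}{7} = \left(- \frac{1}{227}\right) \frac{512}{7} = - \frac{512}{1589}$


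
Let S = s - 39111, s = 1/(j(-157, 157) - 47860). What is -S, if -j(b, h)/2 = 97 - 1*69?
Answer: 1874042677/47916 ≈ 39111.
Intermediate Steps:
j(b, h) = -56 (j(b, h) = -2*(97 - 1*69) = -2*(97 - 69) = -2*28 = -56)
s = -1/47916 (s = 1/(-56 - 47860) = 1/(-47916) = -1/47916 ≈ -2.0870e-5)
S = -1874042677/47916 (S = -1/47916 - 39111 = -1874042677/47916 ≈ -39111.)
-S = -1*(-1874042677/47916) = 1874042677/47916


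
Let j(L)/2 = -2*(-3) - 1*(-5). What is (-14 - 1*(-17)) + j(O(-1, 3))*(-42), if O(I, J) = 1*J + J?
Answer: -921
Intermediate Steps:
O(I, J) = 2*J (O(I, J) = J + J = 2*J)
j(L) = 22 (j(L) = 2*(-2*(-3) - 1*(-5)) = 2*(6 + 5) = 2*11 = 22)
(-14 - 1*(-17)) + j(O(-1, 3))*(-42) = (-14 - 1*(-17)) + 22*(-42) = (-14 + 17) - 924 = 3 - 924 = -921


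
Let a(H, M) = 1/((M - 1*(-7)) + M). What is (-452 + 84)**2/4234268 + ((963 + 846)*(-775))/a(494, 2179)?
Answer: -6478028710752269/1058567 ≈ -6.1196e+9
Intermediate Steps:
a(H, M) = 1/(7 + 2*M) (a(H, M) = 1/((M + 7) + M) = 1/((7 + M) + M) = 1/(7 + 2*M))
(-452 + 84)**2/4234268 + ((963 + 846)*(-775))/a(494, 2179) = (-452 + 84)**2/4234268 + ((963 + 846)*(-775))/(1/(7 + 2*2179)) = (-368)**2*(1/4234268) + (1809*(-775))/(1/(7 + 4358)) = 135424*(1/4234268) - 1401975/(1/4365) = 33856/1058567 - 1401975/1/4365 = 33856/1058567 - 1401975*4365 = 33856/1058567 - 6119620875 = -6478028710752269/1058567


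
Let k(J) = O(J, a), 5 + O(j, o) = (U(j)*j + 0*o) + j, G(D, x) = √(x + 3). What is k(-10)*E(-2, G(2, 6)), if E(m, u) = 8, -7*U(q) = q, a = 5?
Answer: -1640/7 ≈ -234.29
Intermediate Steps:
U(q) = -q/7
G(D, x) = √(3 + x)
O(j, o) = -5 + j - j²/7 (O(j, o) = -5 + (((-j/7)*j + 0*o) + j) = -5 + ((-j²/7 + 0) + j) = -5 + (-j²/7 + j) = -5 + (j - j²/7) = -5 + j - j²/7)
k(J) = -5 + J - J²/7
k(-10)*E(-2, G(2, 6)) = (-5 - 10 - ⅐*(-10)²)*8 = (-5 - 10 - ⅐*100)*8 = (-5 - 10 - 100/7)*8 = -205/7*8 = -1640/7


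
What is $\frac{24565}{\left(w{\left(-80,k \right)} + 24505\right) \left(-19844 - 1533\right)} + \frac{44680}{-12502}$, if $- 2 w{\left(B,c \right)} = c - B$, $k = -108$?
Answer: $- \frac{11709500647235}{3276415786413} \approx -3.5739$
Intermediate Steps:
$w{\left(B,c \right)} = \frac{B}{2} - \frac{c}{2}$ ($w{\left(B,c \right)} = - \frac{c - B}{2} = \frac{B}{2} - \frac{c}{2}$)
$\frac{24565}{\left(w{\left(-80,k \right)} + 24505\right) \left(-19844 - 1533\right)} + \frac{44680}{-12502} = \frac{24565}{\left(\left(\frac{1}{2} \left(-80\right) - -54\right) + 24505\right) \left(-19844 - 1533\right)} + \frac{44680}{-12502} = \frac{24565}{\left(\left(-40 + 54\right) + 24505\right) \left(-21377\right)} + 44680 \left(- \frac{1}{12502}\right) = \frac{24565}{\left(14 + 24505\right) \left(-21377\right)} - \frac{22340}{6251} = \frac{24565}{24519 \left(-21377\right)} - \frac{22340}{6251} = \frac{24565}{-524142663} - \frac{22340}{6251} = 24565 \left(- \frac{1}{524142663}\right) - \frac{22340}{6251} = - \frac{24565}{524142663} - \frac{22340}{6251} = - \frac{11709500647235}{3276415786413}$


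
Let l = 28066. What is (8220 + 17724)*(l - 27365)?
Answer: 18186744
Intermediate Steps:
(8220 + 17724)*(l - 27365) = (8220 + 17724)*(28066 - 27365) = 25944*701 = 18186744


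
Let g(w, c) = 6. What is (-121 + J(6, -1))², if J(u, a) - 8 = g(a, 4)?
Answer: 11449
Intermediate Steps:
J(u, a) = 14 (J(u, a) = 8 + 6 = 14)
(-121 + J(6, -1))² = (-121 + 14)² = (-107)² = 11449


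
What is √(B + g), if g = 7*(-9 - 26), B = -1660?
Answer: I*√1905 ≈ 43.646*I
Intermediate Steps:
g = -245 (g = 7*(-35) = -245)
√(B + g) = √(-1660 - 245) = √(-1905) = I*√1905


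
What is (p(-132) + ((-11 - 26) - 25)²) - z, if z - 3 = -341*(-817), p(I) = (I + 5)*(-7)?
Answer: -273867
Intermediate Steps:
p(I) = -35 - 7*I (p(I) = (5 + I)*(-7) = -35 - 7*I)
z = 278600 (z = 3 - 341*(-817) = 3 + 278597 = 278600)
(p(-132) + ((-11 - 26) - 25)²) - z = ((-35 - 7*(-132)) + ((-11 - 26) - 25)²) - 1*278600 = ((-35 + 924) + (-37 - 25)²) - 278600 = (889 + (-62)²) - 278600 = (889 + 3844) - 278600 = 4733 - 278600 = -273867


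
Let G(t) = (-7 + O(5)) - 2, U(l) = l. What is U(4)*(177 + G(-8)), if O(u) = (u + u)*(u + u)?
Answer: 1072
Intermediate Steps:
O(u) = 4*u**2 (O(u) = (2*u)*(2*u) = 4*u**2)
G(t) = 91 (G(t) = (-7 + 4*5**2) - 2 = (-7 + 4*25) - 2 = (-7 + 100) - 2 = 93 - 2 = 91)
U(4)*(177 + G(-8)) = 4*(177 + 91) = 4*268 = 1072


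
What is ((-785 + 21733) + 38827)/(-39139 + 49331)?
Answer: 59775/10192 ≈ 5.8649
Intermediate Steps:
((-785 + 21733) + 38827)/(-39139 + 49331) = (20948 + 38827)/10192 = 59775*(1/10192) = 59775/10192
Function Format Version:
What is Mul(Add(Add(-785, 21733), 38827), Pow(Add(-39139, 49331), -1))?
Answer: Rational(59775, 10192) ≈ 5.8649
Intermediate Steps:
Mul(Add(Add(-785, 21733), 38827), Pow(Add(-39139, 49331), -1)) = Mul(Add(20948, 38827), Pow(10192, -1)) = Mul(59775, Rational(1, 10192)) = Rational(59775, 10192)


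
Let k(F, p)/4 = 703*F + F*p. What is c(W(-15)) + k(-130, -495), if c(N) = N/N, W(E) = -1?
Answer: -108159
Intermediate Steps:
k(F, p) = 2812*F + 4*F*p (k(F, p) = 4*(703*F + F*p) = 2812*F + 4*F*p)
c(N) = 1
c(W(-15)) + k(-130, -495) = 1 + 4*(-130)*(703 - 495) = 1 + 4*(-130)*208 = 1 - 108160 = -108159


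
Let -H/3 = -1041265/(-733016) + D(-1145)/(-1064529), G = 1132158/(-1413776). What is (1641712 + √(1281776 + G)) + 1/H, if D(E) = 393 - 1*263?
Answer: 1819610110029647272/1108361497105 + √160122768861644498/353444 ≈ 1.6428e+6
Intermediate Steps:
D(E) = 130 (D(E) = 393 - 263 = 130)
G = -566079/706888 (G = 1132158*(-1/1413776) = -566079/706888 ≈ -0.80080)
H = -1108361497105/260105596488 (H = -3*(-1041265/(-733016) + 130/(-1064529)) = -3*(-1041265*(-1/733016) + 130*(-1/1064529)) = -3*(1041265/733016 - 130/1064529) = -3*1108361497105/780316789464 = -1108361497105/260105596488 ≈ -4.2612)
(1641712 + √(1281776 + G)) + 1/H = (1641712 + √(1281776 - 566079/706888)) + 1/(-1108361497105/260105596488) = (1641712 + √(906071507009/706888)) - 260105596488/1108361497105 = (1641712 + √160122768861644498/353444) - 260105596488/1108361497105 = 1819610110029647272/1108361497105 + √160122768861644498/353444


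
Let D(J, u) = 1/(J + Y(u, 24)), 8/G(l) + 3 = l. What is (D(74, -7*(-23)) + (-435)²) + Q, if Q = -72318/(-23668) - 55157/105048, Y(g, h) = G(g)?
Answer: 38225842946780123/202009930200 ≈ 1.8923e+5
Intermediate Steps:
G(l) = 8/(-3 + l)
Y(g, h) = 8/(-3 + g)
D(J, u) = 1/(J + 8/(-3 + u))
Q = 1572851347/621569016 (Q = -72318*(-1/23668) - 55157*1/105048 = 36159/11834 - 55157/105048 = 1572851347/621569016 ≈ 2.5305)
(D(74, -7*(-23)) + (-435)²) + Q = ((-3 - 7*(-23))/(8 + 74*(-3 - 7*(-23))) + (-435)²) + 1572851347/621569016 = ((-3 + 161)/(8 + 74*(-3 + 161)) + 189225) + 1572851347/621569016 = (158/(8 + 74*158) + 189225) + 1572851347/621569016 = (158/(8 + 11692) + 189225) + 1572851347/621569016 = (158/11700 + 189225) + 1572851347/621569016 = ((1/11700)*158 + 189225) + 1572851347/621569016 = (79/5850 + 189225) + 1572851347/621569016 = 1106966329/5850 + 1572851347/621569016 = 38225842946780123/202009930200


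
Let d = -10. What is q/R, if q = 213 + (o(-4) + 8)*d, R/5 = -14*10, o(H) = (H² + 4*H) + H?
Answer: -173/700 ≈ -0.24714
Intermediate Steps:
o(H) = H² + 5*H
R = -700 (R = 5*(-14*10) = 5*(-140) = -700)
q = 173 (q = 213 + (-4*(5 - 4) + 8)*(-10) = 213 + (-4*1 + 8)*(-10) = 213 + (-4 + 8)*(-10) = 213 + 4*(-10) = 213 - 40 = 173)
q/R = 173/(-700) = 173*(-1/700) = -173/700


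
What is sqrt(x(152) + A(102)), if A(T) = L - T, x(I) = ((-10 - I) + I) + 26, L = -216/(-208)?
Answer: 47*I*sqrt(26)/26 ≈ 9.2175*I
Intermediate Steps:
L = 27/26 (L = -216*(-1/208) = 27/26 ≈ 1.0385)
x(I) = 16 (x(I) = -10 + 26 = 16)
A(T) = 27/26 - T
sqrt(x(152) + A(102)) = sqrt(16 + (27/26 - 1*102)) = sqrt(16 + (27/26 - 102)) = sqrt(16 - 2625/26) = sqrt(-2209/26) = 47*I*sqrt(26)/26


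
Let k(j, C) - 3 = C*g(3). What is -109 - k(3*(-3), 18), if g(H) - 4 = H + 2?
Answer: -274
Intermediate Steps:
g(H) = 6 + H (g(H) = 4 + (H + 2) = 4 + (2 + H) = 6 + H)
k(j, C) = 3 + 9*C (k(j, C) = 3 + C*(6 + 3) = 3 + C*9 = 3 + 9*C)
-109 - k(3*(-3), 18) = -109 - (3 + 9*18) = -109 - (3 + 162) = -109 - 1*165 = -109 - 165 = -274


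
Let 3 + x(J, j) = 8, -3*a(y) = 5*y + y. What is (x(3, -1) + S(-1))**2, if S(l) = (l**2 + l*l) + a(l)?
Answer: 81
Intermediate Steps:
a(y) = -2*y (a(y) = -(5*y + y)/3 = -2*y)
x(J, j) = 5 (x(J, j) = -3 + 8 = 5)
S(l) = -2*l + 2*l**2 (S(l) = (l**2 + l*l) - 2*l = (l**2 + l**2) - 2*l = 2*l**2 - 2*l = -2*l + 2*l**2)
(x(3, -1) + S(-1))**2 = (5 + 2*(-1)*(-1 - 1))**2 = (5 + 2*(-1)*(-2))**2 = (5 + 4)**2 = 9**2 = 81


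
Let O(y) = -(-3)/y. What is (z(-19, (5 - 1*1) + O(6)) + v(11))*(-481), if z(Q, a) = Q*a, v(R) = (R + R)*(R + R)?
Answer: -383357/2 ≈ -1.9168e+5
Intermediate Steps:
O(y) = 3/y
v(R) = 4*R² (v(R) = (2*R)*(2*R) = 4*R²)
(z(-19, (5 - 1*1) + O(6)) + v(11))*(-481) = (-19*((5 - 1*1) + 3/6) + 4*11²)*(-481) = (-19*((5 - 1) + 3*(⅙)) + 4*121)*(-481) = (-19*(4 + ½) + 484)*(-481) = (-19*9/2 + 484)*(-481) = (-171/2 + 484)*(-481) = (797/2)*(-481) = -383357/2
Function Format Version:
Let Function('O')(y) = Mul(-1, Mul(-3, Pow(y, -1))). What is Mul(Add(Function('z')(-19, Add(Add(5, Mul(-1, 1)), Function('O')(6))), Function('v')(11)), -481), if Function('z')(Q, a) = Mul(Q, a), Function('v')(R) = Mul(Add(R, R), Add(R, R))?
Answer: Rational(-383357, 2) ≈ -1.9168e+5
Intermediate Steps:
Function('O')(y) = Mul(3, Pow(y, -1))
Function('v')(R) = Mul(4, Pow(R, 2)) (Function('v')(R) = Mul(Mul(2, R), Mul(2, R)) = Mul(4, Pow(R, 2)))
Mul(Add(Function('z')(-19, Add(Add(5, Mul(-1, 1)), Function('O')(6))), Function('v')(11)), -481) = Mul(Add(Mul(-19, Add(Add(5, Mul(-1, 1)), Mul(3, Pow(6, -1)))), Mul(4, Pow(11, 2))), -481) = Mul(Add(Mul(-19, Add(Add(5, -1), Mul(3, Rational(1, 6)))), Mul(4, 121)), -481) = Mul(Add(Mul(-19, Add(4, Rational(1, 2))), 484), -481) = Mul(Add(Mul(-19, Rational(9, 2)), 484), -481) = Mul(Add(Rational(-171, 2), 484), -481) = Mul(Rational(797, 2), -481) = Rational(-383357, 2)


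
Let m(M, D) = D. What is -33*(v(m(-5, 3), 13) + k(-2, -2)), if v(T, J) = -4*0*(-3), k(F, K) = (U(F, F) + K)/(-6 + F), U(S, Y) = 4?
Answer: 33/4 ≈ 8.2500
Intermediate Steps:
k(F, K) = (4 + K)/(-6 + F)
v(T, J) = 0 (v(T, J) = 0*(-3) = 0)
-33*(v(m(-5, 3), 13) + k(-2, -2)) = -33*(0 + (4 - 2)/(-6 - 2)) = -33*(0 + 2/(-8)) = -33*(0 - ⅛*2) = -33*(0 - ¼) = -33*(-¼) = 33/4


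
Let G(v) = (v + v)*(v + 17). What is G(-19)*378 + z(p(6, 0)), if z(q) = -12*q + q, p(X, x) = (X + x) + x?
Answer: 28662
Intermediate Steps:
G(v) = 2*v*(17 + v) (G(v) = (2*v)*(17 + v) = 2*v*(17 + v))
p(X, x) = X + 2*x
z(q) = -11*q
G(-19)*378 + z(p(6, 0)) = (2*(-19)*(17 - 19))*378 - 11*(6 + 2*0) = (2*(-19)*(-2))*378 - 11*(6 + 0) = 76*378 - 11*6 = 28728 - 66 = 28662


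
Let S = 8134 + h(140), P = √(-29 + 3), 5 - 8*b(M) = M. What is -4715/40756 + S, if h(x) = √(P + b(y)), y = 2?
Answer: 14413243/1772 + √(6 + 16*I*√26)/4 ≈ 8135.5 + 1.5391*I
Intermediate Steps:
b(M) = 5/8 - M/8
P = I*√26 (P = √(-26) = I*√26 ≈ 5.099*I)
h(x) = √(3/8 + I*√26) (h(x) = √(I*√26 + (5/8 - ⅛*2)) = √(I*√26 + (5/8 - ¼)) = √(I*√26 + 3/8) = √(3/8 + I*√26))
S = 8134 + √(6 + 16*I*√26)/4 ≈ 8135.7 + 1.5391*I
-4715/40756 + S = -4715/40756 + (8134 + √(6 + 16*I*√26)/4) = -4715*1/40756 + (8134 + √(6 + 16*I*√26)/4) = -205/1772 + (8134 + √(6 + 16*I*√26)/4) = 14413243/1772 + √(6 + 16*I*√26)/4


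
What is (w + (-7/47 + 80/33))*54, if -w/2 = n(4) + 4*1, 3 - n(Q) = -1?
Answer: -383166/517 ≈ -741.13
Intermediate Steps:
n(Q) = 4 (n(Q) = 3 - 1*(-1) = 3 + 1 = 4)
w = -16 (w = -2*(4 + 4*1) = -2*(4 + 4) = -2*8 = -16)
(w + (-7/47 + 80/33))*54 = (-16 + (-7/47 + 80/33))*54 = (-16 + 3529/1551)*54 = -21287/1551*54 = -383166/517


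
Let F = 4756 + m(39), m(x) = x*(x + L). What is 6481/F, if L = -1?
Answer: 6481/6238 ≈ 1.0390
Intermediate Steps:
m(x) = x*(-1 + x) (m(x) = x*(x - 1) = x*(-1 + x))
F = 6238 (F = 4756 + 39*(-1 + 39) = 4756 + 39*38 = 4756 + 1482 = 6238)
6481/F = 6481/6238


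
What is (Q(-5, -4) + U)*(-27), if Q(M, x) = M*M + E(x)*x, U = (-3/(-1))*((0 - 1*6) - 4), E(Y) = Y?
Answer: -297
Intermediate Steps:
U = -30 (U = (-3*(-1))*((0 - 6) - 4) = 3*(-6 - 4) = 3*(-10) = -30)
Q(M, x) = M² + x² (Q(M, x) = M*M + x*x = M² + x²)
(Q(-5, -4) + U)*(-27) = (((-5)² + (-4)²) - 30)*(-27) = ((25 + 16) - 30)*(-27) = (41 - 30)*(-27) = 11*(-27) = -297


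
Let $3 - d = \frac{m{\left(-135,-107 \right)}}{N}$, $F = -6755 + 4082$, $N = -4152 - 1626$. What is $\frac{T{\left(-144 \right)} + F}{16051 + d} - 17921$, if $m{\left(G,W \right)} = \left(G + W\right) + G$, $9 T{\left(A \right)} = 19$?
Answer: $- \frac{1662360851231}{92759635} \approx -17921.0$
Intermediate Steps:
$T{\left(A \right)} = \frac{19}{9}$ ($T{\left(A \right)} = \frac{1}{9} \cdot 19 = \frac{19}{9}$)
$N = -5778$ ($N = -4152 - 1626 = -5778$)
$m{\left(G,W \right)} = W + 2 G$
$F = -2673$
$d = \frac{16957}{5778}$ ($d = 3 - \frac{-107 + 2 \left(-135\right)}{-5778} = 3 - \left(-107 - 270\right) \left(- \frac{1}{5778}\right) = 3 - \left(-377\right) \left(- \frac{1}{5778}\right) = 3 - \frac{377}{5778} = \frac{16957}{5778} \approx 2.9348$)
$\frac{T{\left(-144 \right)} + F}{16051 + d} - 17921 = \frac{\frac{19}{9} - 2673}{16051 + \frac{16957}{5778}} - 17921 = - \frac{24038}{9 \cdot \frac{92759635}{5778}} - 17921 = \left(- \frac{24038}{9}\right) \frac{5778}{92759635} - 17921 = - \frac{15432396}{92759635} - 17921 = - \frac{1662360851231}{92759635}$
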